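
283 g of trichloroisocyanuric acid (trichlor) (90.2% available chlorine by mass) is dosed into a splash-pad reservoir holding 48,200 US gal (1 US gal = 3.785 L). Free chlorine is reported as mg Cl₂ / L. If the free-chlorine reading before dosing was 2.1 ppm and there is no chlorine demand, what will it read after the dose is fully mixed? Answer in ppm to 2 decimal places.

Volume: 48,200 US gal × 3.785 L/gal = 182,437 L.
Available chlorine delivered: 283 g × 0.902 = 255.3 g as Cl₂.
Concentration rise: 255.3 g / 182,437 L = 1.399 mg/L = 1.40 ppm.
Final FC: 2.1 + 1.40 = 3.50 ppm.

3.50 ppm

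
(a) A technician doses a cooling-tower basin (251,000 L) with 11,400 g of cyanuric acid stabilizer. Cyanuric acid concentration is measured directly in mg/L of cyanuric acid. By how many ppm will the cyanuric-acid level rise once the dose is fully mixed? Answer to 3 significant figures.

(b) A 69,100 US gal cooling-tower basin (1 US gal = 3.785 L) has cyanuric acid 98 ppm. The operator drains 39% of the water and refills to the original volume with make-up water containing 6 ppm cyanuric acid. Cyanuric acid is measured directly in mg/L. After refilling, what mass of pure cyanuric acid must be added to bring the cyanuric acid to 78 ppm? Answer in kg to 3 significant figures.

(a) 45.4 ppm; (b) 4.15 kg

(a) Rise: 11,400 g / 251,000 L × 1000 = 45.42 mg/L.

(b) Volume: 69,100 US gal × 3.785 L/gal = 261,544 L.
(b) After draining 39% and refilling: 98 × 0.61 + 6 × 0.39 = 62.12 ppm.
(b) Deficit to target: 78 − 62.12 = 15.88 mg/L.
(b) Mass: 15.88 mg/L × 261,544 L = 4153 g cyanuric acid.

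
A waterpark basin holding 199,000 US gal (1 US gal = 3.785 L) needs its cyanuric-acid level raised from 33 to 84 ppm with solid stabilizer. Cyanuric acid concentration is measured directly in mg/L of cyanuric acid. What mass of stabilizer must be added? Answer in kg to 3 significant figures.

Volume: 199,000 US gal × 3.785 L/gal = 753,215 L.
CYA to add: (84 − 33) = 51 mg/L × 753,215 L = 38,410 g cyanuric acid.

38.4 kg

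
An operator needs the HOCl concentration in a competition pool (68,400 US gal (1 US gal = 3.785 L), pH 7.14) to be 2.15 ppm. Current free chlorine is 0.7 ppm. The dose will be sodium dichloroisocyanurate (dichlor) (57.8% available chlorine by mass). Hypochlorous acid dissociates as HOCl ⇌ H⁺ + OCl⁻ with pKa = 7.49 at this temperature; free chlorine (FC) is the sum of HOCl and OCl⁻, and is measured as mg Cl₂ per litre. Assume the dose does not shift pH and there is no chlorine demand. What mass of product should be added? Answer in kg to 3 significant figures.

Volume: 68,400 US gal × 3.785 L/gal = 258,894 L.
[OCl⁻]/[HOCl] = 10^(pH − pKa) = 10^(7.14 − 7.49) = 0.4467; fraction as HOCl = 1/(1 + 0.4467) = 0.6912.
Free chlorine required for 2.15 ppm HOCl: 2.15 / 0.6912 = 3.11 ppm.
FC to add: 3.11 − 0.7 = 2.41 mg/L as Cl₂.
Cl₂ equivalent: 2.41 mg/L × 258,894 L = 624 g.
Product at 57.8% available Cl: 624 / 0.578 = 1080 g.

1.08 kg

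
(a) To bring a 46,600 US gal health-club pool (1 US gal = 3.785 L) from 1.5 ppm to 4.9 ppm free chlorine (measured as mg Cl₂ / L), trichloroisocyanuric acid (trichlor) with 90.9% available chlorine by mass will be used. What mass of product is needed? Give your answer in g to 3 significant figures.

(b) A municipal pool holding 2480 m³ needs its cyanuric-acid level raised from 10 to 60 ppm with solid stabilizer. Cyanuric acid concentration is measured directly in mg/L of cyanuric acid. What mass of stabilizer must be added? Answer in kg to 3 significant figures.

(a) Volume: 46,600 US gal × 3.785 L/gal = 176,381 L.
(a) Chlorine deficit: 4.9 − 1.5 = 3.4 ppm = 3.4 mg/L as Cl₂.
(a) Cl₂ equivalent needed: 3.4 mg/L × 176,381 L = 599,700 mg = 599.7 g.
(a) Product at 90.9% available chlorine: 599.7 / 0.909 = 659.7 g.

(b) Volume: 2480 m³ = 2,480,000 L.
(b) CYA to add: (60 − 10) = 50 mg/L × 2,480,000 L = 124,000 g cyanuric acid.

(a) 660 g; (b) 124 kg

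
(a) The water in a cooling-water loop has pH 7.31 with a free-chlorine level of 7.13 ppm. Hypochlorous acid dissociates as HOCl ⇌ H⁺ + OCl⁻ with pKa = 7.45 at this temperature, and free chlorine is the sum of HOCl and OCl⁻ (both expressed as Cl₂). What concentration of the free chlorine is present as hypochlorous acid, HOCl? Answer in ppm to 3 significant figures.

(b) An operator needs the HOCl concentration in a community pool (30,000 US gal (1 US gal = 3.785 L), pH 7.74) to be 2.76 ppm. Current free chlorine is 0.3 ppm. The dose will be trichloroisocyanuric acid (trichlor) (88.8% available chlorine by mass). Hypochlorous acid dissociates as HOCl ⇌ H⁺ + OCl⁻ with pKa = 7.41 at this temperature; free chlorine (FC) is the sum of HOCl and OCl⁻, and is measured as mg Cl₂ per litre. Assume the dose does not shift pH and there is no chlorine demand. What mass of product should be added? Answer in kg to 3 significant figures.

(a) 4.13 ppm; (b) 1.07 kg

(a) [OCl⁻]/[HOCl] = 10^(pH − pKa) = 10^(7.31 − 7.45) = 10^-0.14 = 0.7244.
(a) Fraction as HOCl = 1 / (1 + 0.7244) = 0.5799.
(a) HOCl = 0.5799 × 7.13 ppm = 4.135 ppm.

(b) Volume: 30,000 US gal × 3.785 L/gal = 113,550 L.
(b) [OCl⁻]/[HOCl] = 10^(pH − pKa) = 10^(7.74 − 7.41) = 2.138; fraction as HOCl = 1/(1 + 2.138) = 0.3187.
(b) Free chlorine required for 2.76 ppm HOCl: 2.76 / 0.3187 = 8.661 ppm.
(b) FC to add: 8.661 − 0.3 = 8.361 mg/L as Cl₂.
(b) Cl₂ equivalent: 8.361 mg/L × 113,550 L = 949.4 g.
(b) Product at 88.8% available Cl: 949.4 / 0.888 = 1069 g.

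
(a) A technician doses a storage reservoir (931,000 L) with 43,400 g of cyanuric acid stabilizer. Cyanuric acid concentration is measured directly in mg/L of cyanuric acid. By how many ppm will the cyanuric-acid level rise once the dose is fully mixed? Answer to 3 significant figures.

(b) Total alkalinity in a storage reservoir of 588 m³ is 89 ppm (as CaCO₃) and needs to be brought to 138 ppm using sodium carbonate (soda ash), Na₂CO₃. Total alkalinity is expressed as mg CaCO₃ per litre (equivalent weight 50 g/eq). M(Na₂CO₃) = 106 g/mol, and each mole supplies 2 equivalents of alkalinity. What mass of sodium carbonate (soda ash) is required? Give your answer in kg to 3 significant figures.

(a) Rise: 43,400 g / 931,000 L × 1000 = 46.62 mg/L.

(b) Volume: 588 m³ = 588,000 L.
(b) Alkalinity to add: (138 − 89) = 49 mg/L as CaCO₃ × 588,000 L = 28,810 g as CaCO₃.
(b) Equivalents: 28,810 g ÷ 50 g/eq = 576.2 eq.
(b) Each mole of Na₂CO₃ supplies 2 eq, so 576.2 / 2 = 288.1 mol.
(b) Mass: 288.1 mol × 106 g/mol = 30,540 g.

(a) 46.6 ppm; (b) 30.5 kg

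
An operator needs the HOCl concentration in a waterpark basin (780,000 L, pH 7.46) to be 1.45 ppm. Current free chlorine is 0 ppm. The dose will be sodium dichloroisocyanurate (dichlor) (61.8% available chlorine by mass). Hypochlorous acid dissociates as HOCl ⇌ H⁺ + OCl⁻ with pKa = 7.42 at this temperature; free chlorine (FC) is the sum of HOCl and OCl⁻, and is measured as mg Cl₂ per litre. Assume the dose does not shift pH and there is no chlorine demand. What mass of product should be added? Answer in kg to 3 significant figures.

[OCl⁻]/[HOCl] = 10^(pH − pKa) = 10^(7.46 − 7.42) = 1.096; fraction as HOCl = 1/(1 + 1.096) = 0.477.
Free chlorine required for 1.45 ppm HOCl: 1.45 / 0.477 = 3.04 ppm.
FC to add: 3.04 − 0 = 3.04 mg/L as Cl₂.
Cl₂ equivalent: 3.04 mg/L × 780,000 L = 2371 g.
Product at 61.8% available Cl: 2371 / 0.618 = 3837 g.

3.84 kg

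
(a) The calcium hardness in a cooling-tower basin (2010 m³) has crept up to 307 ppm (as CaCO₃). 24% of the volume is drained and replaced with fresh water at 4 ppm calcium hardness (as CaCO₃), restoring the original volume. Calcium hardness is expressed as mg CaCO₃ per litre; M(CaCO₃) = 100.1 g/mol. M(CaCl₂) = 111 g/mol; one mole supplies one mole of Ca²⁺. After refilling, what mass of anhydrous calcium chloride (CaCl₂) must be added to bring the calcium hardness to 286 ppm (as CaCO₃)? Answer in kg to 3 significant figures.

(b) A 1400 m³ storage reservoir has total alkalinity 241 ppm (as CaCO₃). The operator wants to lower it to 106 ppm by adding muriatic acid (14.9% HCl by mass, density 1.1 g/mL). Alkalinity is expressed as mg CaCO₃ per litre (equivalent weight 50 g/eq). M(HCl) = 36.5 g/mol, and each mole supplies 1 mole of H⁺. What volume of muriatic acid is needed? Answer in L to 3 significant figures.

(a) 115 kg; (b) 842 L

(a) Volume: 2010 m³ = 2,010,000 L.
(a) After draining 24% and refilling: 307 × 0.76 + 4 × 0.24 = 234.28 ppm.
(a) Deficit to target: 286 − 234.28 = 51.72 mg/L.
(a) As CaCO₃: 51.72 mg/L × 2,010,000 L = 104,000 g; ÷ 100.1 = 1039 mol Ca²⁺.
(a) Mass: 1039 × 111 = 115,300 g.

(b) Volume: 1400 m³ = 1,400,000 L.
(b) Alkalinity to neutralize: (241 − 106) = 135 mg/L as CaCO₃ × 1,400,000 L = 189,000 g as CaCO₃.
(b) Equivalents of H⁺ required: 189,000 ÷ 50 g/eq = 3780 eq = 3780 mol HCl.
(b) Mass of HCl: 3780 × 36.5 = 138,000 g.
(b) Mass of 14.9% solution: 138,000 / 0.149 = 926,000 g.
(b) Volume: 926,000 g ÷ 1.1 g/mL = 841,800 mL.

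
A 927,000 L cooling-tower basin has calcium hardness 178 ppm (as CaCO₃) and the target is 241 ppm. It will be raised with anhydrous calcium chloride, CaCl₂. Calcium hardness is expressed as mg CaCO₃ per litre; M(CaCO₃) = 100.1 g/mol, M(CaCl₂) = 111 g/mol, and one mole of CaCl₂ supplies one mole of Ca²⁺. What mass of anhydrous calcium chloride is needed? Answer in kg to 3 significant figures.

64.8 kg

Hardness to add: (241 − 178) = 63 mg/L as CaCO₃ × 927,000 L = 58,400 g as CaCO₃.
Moles of Ca²⁺ (1 mol Ca²⁺ ≡ 1 mol CaCO₃): 58,400 / 100.1 g/mol = 583.4 mol.
Mass of CaCl₂: 583.4 × 111 = 64,760 g.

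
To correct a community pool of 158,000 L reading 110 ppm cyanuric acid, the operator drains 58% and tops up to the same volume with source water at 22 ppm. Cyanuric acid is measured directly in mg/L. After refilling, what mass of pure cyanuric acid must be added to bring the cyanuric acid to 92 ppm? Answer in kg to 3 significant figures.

5.22 kg

After draining 58% and refilling: 110 × 0.42 + 22 × 0.58 = 58.96 ppm.
Deficit to target: 92 − 58.96 = 33.04 mg/L.
Mass: 33.04 mg/L × 158,000 L = 5220 g cyanuric acid.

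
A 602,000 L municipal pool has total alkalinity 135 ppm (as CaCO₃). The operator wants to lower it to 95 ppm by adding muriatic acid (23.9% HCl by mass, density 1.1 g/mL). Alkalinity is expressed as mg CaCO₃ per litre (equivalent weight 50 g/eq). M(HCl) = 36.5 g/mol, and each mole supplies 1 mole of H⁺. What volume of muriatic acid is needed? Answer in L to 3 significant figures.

Alkalinity to neutralize: (135 − 95) = 40 mg/L as CaCO₃ × 602,000 L = 24,080 g as CaCO₃.
Equivalents of H⁺ required: 24,080 ÷ 50 g/eq = 481.6 eq = 481.6 mol HCl.
Mass of HCl: 481.6 × 36.5 = 17,580 g.
Mass of 23.9% solution: 17,580 / 0.239 = 73,550 g.
Volume: 73,550 g ÷ 1.1 g/mL = 66,860 mL.

66.9 L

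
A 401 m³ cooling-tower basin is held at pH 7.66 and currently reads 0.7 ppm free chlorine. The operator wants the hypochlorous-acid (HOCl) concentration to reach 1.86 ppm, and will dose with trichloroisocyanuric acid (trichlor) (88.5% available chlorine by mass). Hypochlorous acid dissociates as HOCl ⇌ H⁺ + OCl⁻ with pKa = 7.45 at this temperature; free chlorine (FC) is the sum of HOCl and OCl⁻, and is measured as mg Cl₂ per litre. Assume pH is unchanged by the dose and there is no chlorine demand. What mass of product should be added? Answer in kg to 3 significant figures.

Volume: 401 m³ = 401,000 L.
[OCl⁻]/[HOCl] = 10^(pH − pKa) = 10^(7.66 − 7.45) = 1.622; fraction as HOCl = 1/(1 + 1.622) = 0.3814.
Free chlorine required for 1.86 ppm HOCl: 1.86 / 0.3814 = 4.877 ppm.
FC to add: 4.877 − 0.7 = 4.177 mg/L as Cl₂.
Cl₂ equivalent: 4.177 mg/L × 401,000 L = 1675 g.
Product at 88.5% available Cl: 1675 / 0.885 = 1892 g.

1.89 kg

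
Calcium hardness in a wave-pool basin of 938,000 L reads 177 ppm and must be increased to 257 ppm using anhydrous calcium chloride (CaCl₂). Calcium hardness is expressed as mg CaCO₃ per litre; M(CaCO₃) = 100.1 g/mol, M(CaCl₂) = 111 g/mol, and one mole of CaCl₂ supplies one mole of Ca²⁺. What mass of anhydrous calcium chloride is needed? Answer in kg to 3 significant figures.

Hardness to add: (257 − 177) = 80 mg/L as CaCO₃ × 938,000 L = 75,040 g as CaCO₃.
Moles of Ca²⁺ (1 mol Ca²⁺ ≡ 1 mol CaCO₃): 75,040 / 100.1 g/mol = 749.7 mol.
Mass of CaCl₂: 749.7 × 111 = 83,210 g.

83.2 kg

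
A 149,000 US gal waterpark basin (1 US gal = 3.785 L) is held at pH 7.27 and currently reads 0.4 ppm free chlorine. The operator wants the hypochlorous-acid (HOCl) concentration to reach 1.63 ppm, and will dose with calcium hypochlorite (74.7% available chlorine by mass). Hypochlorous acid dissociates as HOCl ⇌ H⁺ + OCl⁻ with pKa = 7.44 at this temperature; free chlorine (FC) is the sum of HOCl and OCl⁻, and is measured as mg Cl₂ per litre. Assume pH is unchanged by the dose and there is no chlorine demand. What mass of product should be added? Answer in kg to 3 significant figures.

1.76 kg

Volume: 149,000 US gal × 3.785 L/gal = 563,965 L.
[OCl⁻]/[HOCl] = 10^(pH − pKa) = 10^(7.27 − 7.44) = 0.6761; fraction as HOCl = 1/(1 + 0.6761) = 0.5966.
Free chlorine required for 1.63 ppm HOCl: 1.63 / 0.5966 = 2.732 ppm.
FC to add: 2.732 − 0.4 = 2.332 mg/L as Cl₂.
Cl₂ equivalent: 2.332 mg/L × 563,965 L = 1315 g.
Product at 74.7% available Cl: 1315 / 0.747 = 1761 g.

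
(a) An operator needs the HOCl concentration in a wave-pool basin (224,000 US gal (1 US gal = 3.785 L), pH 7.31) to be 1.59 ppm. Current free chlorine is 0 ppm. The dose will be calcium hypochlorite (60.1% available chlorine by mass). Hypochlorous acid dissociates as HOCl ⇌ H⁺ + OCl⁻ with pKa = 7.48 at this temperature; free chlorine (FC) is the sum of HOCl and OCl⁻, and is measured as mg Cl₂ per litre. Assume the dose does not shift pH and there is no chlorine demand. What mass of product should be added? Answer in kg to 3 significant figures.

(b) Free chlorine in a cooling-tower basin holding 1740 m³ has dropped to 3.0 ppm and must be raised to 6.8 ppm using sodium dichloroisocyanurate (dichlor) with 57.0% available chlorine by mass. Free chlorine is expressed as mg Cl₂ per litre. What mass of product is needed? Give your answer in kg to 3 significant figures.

(a) Volume: 224,000 US gal × 3.785 L/gal = 847,840 L.
(a) [OCl⁻]/[HOCl] = 10^(pH − pKa) = 10^(7.31 − 7.48) = 0.6761; fraction as HOCl = 1/(1 + 0.6761) = 0.5966.
(a) Free chlorine required for 1.59 ppm HOCl: 1.59 / 0.5966 = 2.665 ppm.
(a) FC to add: 2.665 − 0 = 2.665 mg/L as Cl₂.
(a) Cl₂ equivalent: 2.665 mg/L × 847,840 L = 2259 g.
(a) Product at 60.1% available Cl: 2259 / 0.601 = 3760 g.

(b) Volume: 1740 m³ = 1,740,000 L.
(b) Chlorine deficit: 6.8 − 3.0 = 3.8 ppm = 3.8 mg/L as Cl₂.
(b) Cl₂ equivalent needed: 3.8 mg/L × 1,740,000 L = 6,612,000 mg = 6612 g.
(b) Product at 57.0% available chlorine: 6612 / 0.57 = 11,600 g.

(a) 3.76 kg; (b) 11.6 kg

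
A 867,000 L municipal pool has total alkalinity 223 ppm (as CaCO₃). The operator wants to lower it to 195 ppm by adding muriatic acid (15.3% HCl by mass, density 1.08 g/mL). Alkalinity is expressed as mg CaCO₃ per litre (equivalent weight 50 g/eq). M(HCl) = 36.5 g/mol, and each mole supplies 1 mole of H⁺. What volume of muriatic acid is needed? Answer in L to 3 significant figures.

Alkalinity to neutralize: (223 − 195) = 28 mg/L as CaCO₃ × 867,000 L = 24,280 g as CaCO₃.
Equivalents of H⁺ required: 24,280 ÷ 50 g/eq = 485.5 eq = 485.5 mol HCl.
Mass of HCl: 485.5 × 36.5 = 17,720 g.
Mass of 15.3% solution: 17,720 / 0.153 = 115,800 g.
Volume: 115,800 g ÷ 1.08 g/mL = 107,200 mL.

107 L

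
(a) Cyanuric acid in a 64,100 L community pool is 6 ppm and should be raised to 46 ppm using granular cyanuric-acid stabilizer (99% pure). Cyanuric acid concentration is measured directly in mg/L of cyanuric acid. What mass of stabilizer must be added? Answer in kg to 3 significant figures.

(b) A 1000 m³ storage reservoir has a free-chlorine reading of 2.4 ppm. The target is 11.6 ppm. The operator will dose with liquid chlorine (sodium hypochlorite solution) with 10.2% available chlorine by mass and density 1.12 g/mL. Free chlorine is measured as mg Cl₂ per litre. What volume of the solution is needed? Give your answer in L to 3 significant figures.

(a) CYA to add: (46 − 6) = 40 mg/L × 64,100 L = 2564 g cyanuric acid.
(a) At 99% purity: 2564 / 0.99 = 2590 g product.

(b) Volume: 1000 m³ = 1,000,000 L.
(b) Chlorine deficit: 11.6 − 2.4 = 9.2 ppm = 9.2 mg/L as Cl₂.
(b) Cl₂ equivalent needed: 9.2 mg/L × 1,000,000 L = 9,200,000 mg = 9200 g.
(b) Product at 10.2% available chlorine: 9200 / 0.102 = 90,200 g.
(b) Volume at density 1.12 g/mL: 90,200 g ÷ 1.12 g/mL = 80,530 mL.

(a) 2.59 kg; (b) 80.5 L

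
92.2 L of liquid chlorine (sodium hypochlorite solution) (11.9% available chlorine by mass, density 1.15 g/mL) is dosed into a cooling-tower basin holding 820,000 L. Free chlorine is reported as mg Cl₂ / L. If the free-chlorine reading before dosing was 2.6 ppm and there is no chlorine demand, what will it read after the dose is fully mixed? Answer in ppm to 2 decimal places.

Mass of solution: 92.2 L × 1000 mL/L × 1.15 g/mL = 106,000 g.
Available chlorine delivered: 106,000 g × 0.119 = 12,620 g as Cl₂.
Concentration rise: 12,620 g / 820,000 L = 15.39 mg/L = 15.39 ppm.
Final FC: 2.6 + 15.39 = 17.99 ppm.

17.99 ppm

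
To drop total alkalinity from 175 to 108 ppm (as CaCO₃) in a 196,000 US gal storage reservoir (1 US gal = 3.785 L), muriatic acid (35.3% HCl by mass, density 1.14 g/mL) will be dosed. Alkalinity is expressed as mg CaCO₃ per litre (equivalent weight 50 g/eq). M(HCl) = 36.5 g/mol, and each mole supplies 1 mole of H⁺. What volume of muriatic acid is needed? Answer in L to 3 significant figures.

90.2 L

Volume: 196,000 US gal × 3.785 L/gal = 741,860 L.
Alkalinity to neutralize: (175 − 108) = 67 mg/L as CaCO₃ × 741,860 L = 49,700 g as CaCO₃.
Equivalents of H⁺ required: 49,700 ÷ 50 g/eq = 994.1 eq = 994.1 mol HCl.
Mass of HCl: 994.1 × 36.5 = 36,280 g.
Mass of 35.3% solution: 36,280 / 0.353 = 102,800 g.
Volume: 102,800 g ÷ 1.14 g/mL = 90,170 mL.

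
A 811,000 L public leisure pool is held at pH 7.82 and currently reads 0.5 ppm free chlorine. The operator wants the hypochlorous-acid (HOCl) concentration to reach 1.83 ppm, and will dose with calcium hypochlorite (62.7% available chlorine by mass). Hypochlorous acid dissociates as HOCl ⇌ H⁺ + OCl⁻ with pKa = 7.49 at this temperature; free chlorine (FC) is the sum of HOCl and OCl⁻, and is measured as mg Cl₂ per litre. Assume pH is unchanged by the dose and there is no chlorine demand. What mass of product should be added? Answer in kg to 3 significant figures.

6.78 kg

[OCl⁻]/[HOCl] = 10^(pH − pKa) = 10^(7.82 − 7.49) = 2.138; fraction as HOCl = 1/(1 + 2.138) = 0.3187.
Free chlorine required for 1.83 ppm HOCl: 1.83 / 0.3187 = 5.742 ppm.
FC to add: 5.742 − 0.5 = 5.242 mg/L as Cl₂.
Cl₂ equivalent: 5.242 mg/L × 811,000 L = 4252 g.
Product at 62.7% available Cl: 4252 / 0.627 = 6781 g.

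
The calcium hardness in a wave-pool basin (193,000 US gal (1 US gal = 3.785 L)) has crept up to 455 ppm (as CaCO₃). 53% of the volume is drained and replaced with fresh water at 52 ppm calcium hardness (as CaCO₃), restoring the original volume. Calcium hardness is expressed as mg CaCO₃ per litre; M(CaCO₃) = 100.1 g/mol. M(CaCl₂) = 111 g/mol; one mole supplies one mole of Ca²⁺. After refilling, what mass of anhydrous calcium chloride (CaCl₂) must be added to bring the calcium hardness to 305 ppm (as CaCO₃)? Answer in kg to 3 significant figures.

Volume: 193,000 US gal × 3.785 L/gal = 730,505 L.
After draining 53% and refilling: 455 × 0.47 + 52 × 0.53 = 241.41 ppm.
Deficit to target: 305 − 241.41 = 63.59 mg/L.
As CaCO₃: 63.59 mg/L × 730,505 L = 46,450 g; ÷ 100.1 = 464.1 mol Ca²⁺.
Mass: 464.1 × 111 = 51,510 g.

51.5 kg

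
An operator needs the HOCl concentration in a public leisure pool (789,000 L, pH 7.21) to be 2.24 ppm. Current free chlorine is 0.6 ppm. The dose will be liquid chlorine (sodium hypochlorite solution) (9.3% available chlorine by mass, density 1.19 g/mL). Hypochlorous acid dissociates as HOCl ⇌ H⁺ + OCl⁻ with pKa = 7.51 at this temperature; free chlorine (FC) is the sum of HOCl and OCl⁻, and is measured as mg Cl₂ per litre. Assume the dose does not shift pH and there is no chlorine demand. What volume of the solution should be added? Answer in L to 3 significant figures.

19.7 L

[OCl⁻]/[HOCl] = 10^(pH − pKa) = 10^(7.21 − 7.51) = 0.5012; fraction as HOCl = 1/(1 + 0.5012) = 0.6661.
Free chlorine required for 2.24 ppm HOCl: 2.24 / 0.6661 = 3.363 ppm.
FC to add: 3.363 − 0.6 = 2.763 mg/L as Cl₂.
Cl₂ equivalent: 2.763 mg/L × 789,000 L = 2180 g.
Product at 9.3% available Cl: 2180 / 0.093 = 23,440 g.
Volume: 23,440 g ÷ 1.19 g/mL = 19,700 mL.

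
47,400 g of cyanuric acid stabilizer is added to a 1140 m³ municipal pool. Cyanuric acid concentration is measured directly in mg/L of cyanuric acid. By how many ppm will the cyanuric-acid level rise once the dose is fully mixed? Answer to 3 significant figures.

41.6 ppm

Volume: 1140 m³ = 1,140,000 L.
Rise: 47,400 g / 1,140,000 L × 1000 = 41.58 mg/L.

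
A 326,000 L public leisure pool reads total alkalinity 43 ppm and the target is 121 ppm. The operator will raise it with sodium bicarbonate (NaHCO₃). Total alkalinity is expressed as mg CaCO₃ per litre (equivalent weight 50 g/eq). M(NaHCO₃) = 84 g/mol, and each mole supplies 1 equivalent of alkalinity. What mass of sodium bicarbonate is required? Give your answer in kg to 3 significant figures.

42.7 kg

Alkalinity to add: (121 − 43) = 78 mg/L as CaCO₃ × 326,000 L = 25,430 g as CaCO₃.
Equivalents: 25,430 g ÷ 50 g/eq = 508.6 eq.
NaHCO₃ supplies 1 eq per mole → 508.6 mol.
Mass: 508.6 mol × 84 g/mol = 42,720 g.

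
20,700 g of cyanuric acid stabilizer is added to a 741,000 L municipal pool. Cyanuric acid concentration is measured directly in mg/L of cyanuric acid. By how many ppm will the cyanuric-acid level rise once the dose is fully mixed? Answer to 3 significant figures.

Rise: 20,700 g / 741,000 L × 1000 = 27.94 mg/L.

27.9 ppm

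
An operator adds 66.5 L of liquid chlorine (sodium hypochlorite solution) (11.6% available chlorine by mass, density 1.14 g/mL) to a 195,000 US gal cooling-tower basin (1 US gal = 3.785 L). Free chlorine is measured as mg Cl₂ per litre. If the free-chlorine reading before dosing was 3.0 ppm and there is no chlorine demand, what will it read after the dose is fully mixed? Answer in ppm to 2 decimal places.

14.91 ppm

Volume: 195,000 US gal × 3.785 L/gal = 738,075 L.
Mass of solution: 66.5 L × 1000 mL/L × 1.14 g/mL = 75,810 g.
Available chlorine delivered: 75,810 g × 0.116 = 8794 g as Cl₂.
Concentration rise: 8794 g / 738,075 L = 11.91 mg/L = 11.91 ppm.
Final FC: 3.0 + 11.91 = 14.91 ppm.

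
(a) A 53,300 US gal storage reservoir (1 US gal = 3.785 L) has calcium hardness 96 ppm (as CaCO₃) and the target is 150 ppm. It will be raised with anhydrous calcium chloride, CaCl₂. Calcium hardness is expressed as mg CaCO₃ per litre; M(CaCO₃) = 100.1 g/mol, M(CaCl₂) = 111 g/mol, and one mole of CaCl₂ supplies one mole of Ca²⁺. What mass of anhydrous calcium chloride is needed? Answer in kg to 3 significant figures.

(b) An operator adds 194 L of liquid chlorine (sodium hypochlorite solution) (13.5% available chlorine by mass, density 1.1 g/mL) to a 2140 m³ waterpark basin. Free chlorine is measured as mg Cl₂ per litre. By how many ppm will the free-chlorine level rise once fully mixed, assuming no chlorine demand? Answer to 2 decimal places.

(a) 12.1 kg; (b) 13.46 ppm

(a) Volume: 53,300 US gal × 3.785 L/gal = 201,740 L.
(a) Hardness to add: (150 − 96) = 54 mg/L as CaCO₃ × 201,740 L = 10,890 g as CaCO₃.
(a) Moles of Ca²⁺ (1 mol Ca²⁺ ≡ 1 mol CaCO₃): 10,890 / 100.1 g/mol = 108.8 mol.
(a) Mass of CaCl₂: 108.8 × 111 = 12,080 g.

(b) Volume: 2140 m³ = 2,140,000 L.
(b) Mass of solution: 194 L × 1000 mL/L × 1.1 g/mL = 213,400 g.
(b) Available chlorine delivered: 213,400 g × 0.135 = 28,810 g as Cl₂.
(b) Concentration rise: 28,810 g / 2,140,000 L = 13.46 mg/L = 13.46 ppm.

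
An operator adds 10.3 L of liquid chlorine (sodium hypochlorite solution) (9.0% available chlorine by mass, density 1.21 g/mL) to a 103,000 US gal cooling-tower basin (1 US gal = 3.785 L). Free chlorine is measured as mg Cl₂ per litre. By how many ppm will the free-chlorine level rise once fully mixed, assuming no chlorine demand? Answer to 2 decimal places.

Volume: 103,000 US gal × 3.785 L/gal = 389,855 L.
Mass of solution: 10.3 L × 1000 mL/L × 1.21 g/mL = 12,460 g.
Available chlorine delivered: 12,460 g × 0.09 = 1122 g as Cl₂.
Concentration rise: 1122 g / 389,855 L = 2.877 mg/L = 2.88 ppm.

2.88 ppm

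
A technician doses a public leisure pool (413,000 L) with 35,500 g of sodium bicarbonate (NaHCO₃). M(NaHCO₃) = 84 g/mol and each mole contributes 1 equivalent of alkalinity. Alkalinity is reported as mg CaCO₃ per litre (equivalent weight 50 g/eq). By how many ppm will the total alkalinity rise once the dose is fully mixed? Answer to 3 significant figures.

51.2 ppm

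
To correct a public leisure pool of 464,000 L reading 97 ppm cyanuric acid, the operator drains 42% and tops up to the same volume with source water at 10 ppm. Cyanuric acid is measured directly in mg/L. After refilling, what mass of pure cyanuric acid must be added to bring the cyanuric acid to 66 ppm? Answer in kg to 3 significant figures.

2.57 kg

After draining 42% and refilling: 97 × 0.58 + 10 × 0.42 = 60.46 ppm.
Deficit to target: 66 − 60.46 = 5.54 mg/L.
Mass: 5.54 mg/L × 464,000 L = 2571 g cyanuric acid.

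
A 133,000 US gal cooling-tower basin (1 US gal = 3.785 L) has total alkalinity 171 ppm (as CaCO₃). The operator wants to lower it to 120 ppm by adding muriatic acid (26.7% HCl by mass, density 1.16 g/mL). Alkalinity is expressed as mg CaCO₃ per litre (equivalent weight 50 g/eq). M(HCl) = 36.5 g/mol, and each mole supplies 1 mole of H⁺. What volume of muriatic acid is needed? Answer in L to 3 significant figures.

60.5 L

Volume: 133,000 US gal × 3.785 L/gal = 503,405 L.
Alkalinity to neutralize: (171 − 120) = 51 mg/L as CaCO₃ × 503,405 L = 25,670 g as CaCO₃.
Equivalents of H⁺ required: 25,670 ÷ 50 g/eq = 513.5 eq = 513.5 mol HCl.
Mass of HCl: 513.5 × 36.5 = 18,740 g.
Mass of 26.7% solution: 18,740 / 0.267 = 70,190 g.
Volume: 70,190 g ÷ 1.16 g/mL = 60,510 mL.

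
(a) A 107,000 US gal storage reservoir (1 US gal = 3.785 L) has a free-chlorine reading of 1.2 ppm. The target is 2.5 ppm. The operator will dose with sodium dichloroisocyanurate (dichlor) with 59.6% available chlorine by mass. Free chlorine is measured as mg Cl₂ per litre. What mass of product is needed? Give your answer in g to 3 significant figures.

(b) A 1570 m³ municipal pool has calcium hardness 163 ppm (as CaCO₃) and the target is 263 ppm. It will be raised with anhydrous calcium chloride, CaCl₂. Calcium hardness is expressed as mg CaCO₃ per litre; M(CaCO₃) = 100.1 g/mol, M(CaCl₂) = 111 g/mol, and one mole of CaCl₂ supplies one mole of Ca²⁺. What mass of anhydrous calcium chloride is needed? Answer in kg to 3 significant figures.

(a) Volume: 107,000 US gal × 3.785 L/gal = 404,995 L.
(a) Chlorine deficit: 2.5 − 1.2 = 1.3 ppm = 1.3 mg/L as Cl₂.
(a) Cl₂ equivalent needed: 1.3 mg/L × 404,995 L = 526,500 mg = 526.5 g.
(a) Product at 59.6% available chlorine: 526.5 / 0.596 = 883.4 g.

(b) Volume: 1570 m³ = 1,570,000 L.
(b) Hardness to add: (263 − 163) = 100 mg/L as CaCO₃ × 1,570,000 L = 157,000 g as CaCO₃.
(b) Moles of Ca²⁺ (1 mol Ca²⁺ ≡ 1 mol CaCO₃): 157,000 / 100.1 g/mol = 1568 mol.
(b) Mass of CaCl₂: 1568 × 111 = 174,100 g.

(a) 883 g; (b) 174 kg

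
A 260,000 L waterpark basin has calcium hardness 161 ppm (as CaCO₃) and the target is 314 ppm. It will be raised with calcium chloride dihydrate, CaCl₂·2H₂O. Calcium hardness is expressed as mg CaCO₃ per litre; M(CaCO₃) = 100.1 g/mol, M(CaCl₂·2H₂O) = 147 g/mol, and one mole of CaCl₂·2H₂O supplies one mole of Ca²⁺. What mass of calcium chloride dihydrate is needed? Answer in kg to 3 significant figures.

Hardness to add: (314 − 161) = 153 mg/L as CaCO₃ × 260,000 L = 39,780 g as CaCO₃.
Moles of Ca²⁺ (1 mol Ca²⁺ ≡ 1 mol CaCO₃): 39,780 / 100.1 g/mol = 397.4 mol.
Mass of CaCl₂·2H₂O: 397.4 × 147 = 58,420 g.

58.4 kg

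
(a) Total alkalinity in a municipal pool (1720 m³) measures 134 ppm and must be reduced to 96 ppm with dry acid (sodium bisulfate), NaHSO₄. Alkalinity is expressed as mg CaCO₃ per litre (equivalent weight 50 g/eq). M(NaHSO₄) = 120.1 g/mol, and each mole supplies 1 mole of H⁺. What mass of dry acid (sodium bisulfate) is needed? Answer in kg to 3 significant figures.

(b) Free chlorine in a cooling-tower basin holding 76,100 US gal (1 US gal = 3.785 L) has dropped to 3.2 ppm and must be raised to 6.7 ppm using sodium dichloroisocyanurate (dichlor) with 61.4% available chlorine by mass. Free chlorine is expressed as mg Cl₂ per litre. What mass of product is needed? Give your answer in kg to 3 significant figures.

(a) Volume: 1720 m³ = 1,720,000 L.
(a) Alkalinity to neutralize: (134 − 96) = 38 mg/L as CaCO₃ × 1,720,000 L = 65,360 g as CaCO₃.
(a) Equivalents of H⁺ required: 65,360 ÷ 50 g/eq = 1307 eq = 1307 mol NaHSO₄.
(a) Mass of NaHSO₄: 1307 × 120.1 = 157,000 g.

(b) Volume: 76,100 US gal × 3.785 L/gal = 288,038 L.
(b) Chlorine deficit: 6.7 − 3.2 = 3.5 ppm = 3.5 mg/L as Cl₂.
(b) Cl₂ equivalent needed: 3.5 mg/L × 288,038 L = 1,008,000 mg = 1008 g.
(b) Product at 61.4% available chlorine: 1008 / 0.614 = 1642 g.

(a) 157 kg; (b) 1.64 kg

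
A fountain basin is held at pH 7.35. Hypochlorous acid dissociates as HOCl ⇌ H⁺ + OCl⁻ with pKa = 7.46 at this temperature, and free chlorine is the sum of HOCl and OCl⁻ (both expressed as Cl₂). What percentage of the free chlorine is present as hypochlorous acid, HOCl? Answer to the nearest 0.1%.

[OCl⁻]/[HOCl] = 10^(pH − pKa) = 10^(7.35 − 7.46) = 10^-0.11 = 0.7762.
Fraction as HOCl = 1 / (1 + 0.7762) = 0.563.

56.3%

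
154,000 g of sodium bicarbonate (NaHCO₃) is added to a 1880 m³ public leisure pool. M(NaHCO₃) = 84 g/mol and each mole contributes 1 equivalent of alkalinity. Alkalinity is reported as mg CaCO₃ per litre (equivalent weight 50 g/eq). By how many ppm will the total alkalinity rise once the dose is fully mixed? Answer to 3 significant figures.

48.8 ppm

Volume: 1880 m³ = 1,880,000 L.
Moles of NaHCO₃: 154,000 g ÷ 84 g/mol = 1833 mol → 1833 eq of alkalinity.
As CaCO₃: 1833 eq × 50 g/eq = 91,670 g.
Rise: 91,670 g / 1,880,000 L × 1000 = 48.76 mg/L.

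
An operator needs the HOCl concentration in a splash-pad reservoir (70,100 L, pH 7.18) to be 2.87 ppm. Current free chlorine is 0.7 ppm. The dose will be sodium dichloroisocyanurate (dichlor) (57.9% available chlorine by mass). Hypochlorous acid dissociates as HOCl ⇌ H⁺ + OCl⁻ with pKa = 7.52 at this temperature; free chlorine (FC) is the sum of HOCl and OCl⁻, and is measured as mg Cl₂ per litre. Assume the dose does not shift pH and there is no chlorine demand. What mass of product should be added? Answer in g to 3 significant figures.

[OCl⁻]/[HOCl] = 10^(pH − pKa) = 10^(7.18 − 7.52) = 0.4571; fraction as HOCl = 1/(1 + 0.4571) = 0.6863.
Free chlorine required for 2.87 ppm HOCl: 2.87 / 0.6863 = 4.182 ppm.
FC to add: 4.182 − 0.7 = 3.482 mg/L as Cl₂.
Cl₂ equivalent: 3.482 mg/L × 70,100 L = 244.1 g.
Product at 57.9% available Cl: 244.1 / 0.579 = 421.5 g.

422 g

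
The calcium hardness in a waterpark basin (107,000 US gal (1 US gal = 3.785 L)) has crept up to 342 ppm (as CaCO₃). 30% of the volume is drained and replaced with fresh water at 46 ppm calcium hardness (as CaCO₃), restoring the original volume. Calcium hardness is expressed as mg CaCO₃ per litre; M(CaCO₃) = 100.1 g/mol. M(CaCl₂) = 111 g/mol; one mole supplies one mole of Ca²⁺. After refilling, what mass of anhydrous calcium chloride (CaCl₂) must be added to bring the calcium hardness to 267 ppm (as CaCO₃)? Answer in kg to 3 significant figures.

6.20 kg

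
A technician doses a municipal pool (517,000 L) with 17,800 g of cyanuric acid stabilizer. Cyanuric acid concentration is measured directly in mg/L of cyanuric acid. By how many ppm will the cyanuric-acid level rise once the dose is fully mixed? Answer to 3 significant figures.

34.4 ppm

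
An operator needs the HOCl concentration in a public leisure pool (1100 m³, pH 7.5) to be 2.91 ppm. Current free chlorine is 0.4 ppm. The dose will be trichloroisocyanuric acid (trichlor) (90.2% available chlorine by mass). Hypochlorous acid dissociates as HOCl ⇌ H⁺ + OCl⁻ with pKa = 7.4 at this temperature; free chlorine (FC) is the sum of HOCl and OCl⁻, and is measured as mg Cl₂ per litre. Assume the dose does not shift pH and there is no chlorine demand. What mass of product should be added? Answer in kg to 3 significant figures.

7.53 kg

Volume: 1100 m³ = 1,100,000 L.
[OCl⁻]/[HOCl] = 10^(pH − pKa) = 10^(7.5 − 7.4) = 1.259; fraction as HOCl = 1/(1 + 1.259) = 0.4427.
Free chlorine required for 2.91 ppm HOCl: 2.91 / 0.4427 = 6.573 ppm.
FC to add: 6.573 − 0.4 = 6.173 mg/L as Cl₂.
Cl₂ equivalent: 6.173 mg/L × 1,100,000 L = 6791 g.
Product at 90.2% available Cl: 6791 / 0.902 = 7529 g.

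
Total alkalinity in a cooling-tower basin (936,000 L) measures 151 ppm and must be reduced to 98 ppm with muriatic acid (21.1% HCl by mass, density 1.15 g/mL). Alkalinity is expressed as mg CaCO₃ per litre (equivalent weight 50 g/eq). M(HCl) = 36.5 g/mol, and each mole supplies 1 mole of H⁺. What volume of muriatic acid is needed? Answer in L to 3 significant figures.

149 L

Alkalinity to neutralize: (151 − 98) = 53 mg/L as CaCO₃ × 936,000 L = 49,610 g as CaCO₃.
Equivalents of H⁺ required: 49,610 ÷ 50 g/eq = 992.2 eq = 992.2 mol HCl.
Mass of HCl: 992.2 × 36.5 = 36,210 g.
Mass of 21.1% solution: 36,210 / 0.211 = 171,600 g.
Volume: 171,600 g ÷ 1.15 g/mL = 149,200 mL.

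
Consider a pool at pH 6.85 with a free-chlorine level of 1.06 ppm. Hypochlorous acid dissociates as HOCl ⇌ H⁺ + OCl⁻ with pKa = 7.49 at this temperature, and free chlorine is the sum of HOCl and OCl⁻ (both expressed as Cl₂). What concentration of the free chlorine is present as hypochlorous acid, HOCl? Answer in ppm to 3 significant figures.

0.862 ppm

[OCl⁻]/[HOCl] = 10^(pH − pKa) = 10^(6.85 − 7.49) = 10^-0.64 = 0.2291.
Fraction as HOCl = 1 / (1 + 0.2291) = 0.8136.
HOCl = 0.8136 × 1.06 ppm = 0.8624 ppm.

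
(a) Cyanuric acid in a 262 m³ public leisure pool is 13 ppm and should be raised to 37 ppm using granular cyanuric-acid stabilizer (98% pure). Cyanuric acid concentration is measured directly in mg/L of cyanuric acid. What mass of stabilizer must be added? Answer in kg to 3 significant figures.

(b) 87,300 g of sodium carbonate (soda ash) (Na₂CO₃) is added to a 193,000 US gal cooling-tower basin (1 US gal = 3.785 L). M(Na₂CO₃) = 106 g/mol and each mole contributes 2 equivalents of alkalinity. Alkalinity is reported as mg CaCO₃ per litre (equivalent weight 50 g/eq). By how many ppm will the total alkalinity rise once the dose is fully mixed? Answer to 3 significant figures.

(a) 6.42 kg; (b) 113 ppm

(a) Volume: 262 m³ = 262,000 L.
(a) CYA to add: (37 − 13) = 24 mg/L × 262,000 L = 6288 g cyanuric acid.
(a) At 98% purity: 6288 / 0.98 = 6416 g product.

(b) Volume: 193,000 US gal × 3.785 L/gal = 730,505 L.
(b) Moles of Na₂CO₃: 87,300 g ÷ 106 g/mol = 823.6 mol → 1647 eq of alkalinity.
(b) As CaCO₃: 1647 eq × 50 g/eq = 82,360 g.
(b) Rise: 82,360 g / 730,505 L × 1000 = 112.7 mg/L.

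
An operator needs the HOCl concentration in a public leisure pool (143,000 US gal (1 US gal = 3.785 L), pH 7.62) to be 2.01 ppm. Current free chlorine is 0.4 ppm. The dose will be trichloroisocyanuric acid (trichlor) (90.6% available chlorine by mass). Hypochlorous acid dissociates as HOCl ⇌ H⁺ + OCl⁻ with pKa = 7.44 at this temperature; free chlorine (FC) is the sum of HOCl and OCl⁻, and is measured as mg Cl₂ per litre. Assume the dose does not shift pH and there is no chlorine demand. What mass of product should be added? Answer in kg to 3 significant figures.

Volume: 143,000 US gal × 3.785 L/gal = 541,255 L.
[OCl⁻]/[HOCl] = 10^(pH − pKa) = 10^(7.62 − 7.44) = 1.514; fraction as HOCl = 1/(1 + 1.514) = 0.3978.
Free chlorine required for 2.01 ppm HOCl: 2.01 / 0.3978 = 5.052 ppm.
FC to add: 5.052 − 0.4 = 4.652 mg/L as Cl₂.
Cl₂ equivalent: 4.652 mg/L × 541,255 L = 2518 g.
Product at 90.6% available Cl: 2518 / 0.906 = 2779 g.

2.78 kg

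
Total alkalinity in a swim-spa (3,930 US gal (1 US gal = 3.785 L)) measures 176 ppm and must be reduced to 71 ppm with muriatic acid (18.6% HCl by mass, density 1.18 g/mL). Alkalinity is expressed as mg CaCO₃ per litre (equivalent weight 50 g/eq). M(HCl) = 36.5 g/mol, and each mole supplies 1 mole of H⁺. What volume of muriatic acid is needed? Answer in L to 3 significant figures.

Volume: 3,930 US gal × 3.785 L/gal = 14,875 L.
Alkalinity to neutralize: (176 − 71) = 105 mg/L as CaCO₃ × 14,875 L = 1562 g as CaCO₃.
Equivalents of H⁺ required: 1562 ÷ 50 g/eq = 31.24 eq = 31.24 mol HCl.
Mass of HCl: 31.24 × 36.5 = 1140 g.
Mass of 18.6% solution: 1140 / 0.186 = 6130 g.
Volume: 6130 g ÷ 1.18 g/mL = 5195 mL.

5.19 L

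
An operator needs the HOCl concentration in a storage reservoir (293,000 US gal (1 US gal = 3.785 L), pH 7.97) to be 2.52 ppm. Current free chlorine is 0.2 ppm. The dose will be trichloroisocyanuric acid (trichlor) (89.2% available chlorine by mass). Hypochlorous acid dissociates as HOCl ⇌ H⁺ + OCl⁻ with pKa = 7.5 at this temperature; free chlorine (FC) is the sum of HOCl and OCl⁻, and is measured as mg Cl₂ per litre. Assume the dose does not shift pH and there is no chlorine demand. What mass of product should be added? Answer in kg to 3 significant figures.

Volume: 293,000 US gal × 3.785 L/gal = 1,109,005 L.
[OCl⁻]/[HOCl] = 10^(pH − pKa) = 10^(7.97 − 7.5) = 2.951; fraction as HOCl = 1/(1 + 2.951) = 0.2531.
Free chlorine required for 2.52 ppm HOCl: 2.52 / 0.2531 = 9.957 ppm.
FC to add: 9.957 − 0.2 = 9.757 mg/L as Cl₂.
Cl₂ equivalent: 9.757 mg/L × 1,109,005 L = 10,820 g.
Product at 89.2% available Cl: 10,820 / 0.892 = 12,130 g.

12.1 kg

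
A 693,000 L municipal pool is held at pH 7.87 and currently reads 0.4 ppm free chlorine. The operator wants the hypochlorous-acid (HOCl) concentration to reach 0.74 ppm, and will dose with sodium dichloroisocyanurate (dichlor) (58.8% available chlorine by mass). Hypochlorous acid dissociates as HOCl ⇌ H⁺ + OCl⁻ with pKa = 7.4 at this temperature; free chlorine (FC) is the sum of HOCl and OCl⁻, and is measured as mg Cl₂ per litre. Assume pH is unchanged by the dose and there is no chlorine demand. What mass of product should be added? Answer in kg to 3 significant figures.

[OCl⁻]/[HOCl] = 10^(pH − pKa) = 10^(7.87 − 7.4) = 2.951; fraction as HOCl = 1/(1 + 2.951) = 0.2531.
Free chlorine required for 0.74 ppm HOCl: 0.74 / 0.2531 = 2.924 ppm.
FC to add: 2.924 − 0.4 = 2.524 mg/L as Cl₂.
Cl₂ equivalent: 2.524 mg/L × 693,000 L = 1749 g.
Product at 58.8% available Cl: 1749 / 0.588 = 2975 g.

2.97 kg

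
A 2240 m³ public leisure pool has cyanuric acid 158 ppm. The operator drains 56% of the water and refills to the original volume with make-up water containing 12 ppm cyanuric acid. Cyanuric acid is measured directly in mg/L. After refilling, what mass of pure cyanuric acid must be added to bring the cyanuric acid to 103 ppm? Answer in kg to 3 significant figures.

59.9 kg

Volume: 2240 m³ = 2,240,000 L.
After draining 56% and refilling: 158 × 0.44 + 12 × 0.56 = 76.24 ppm.
Deficit to target: 103 − 76.24 = 26.76 mg/L.
Mass: 26.76 mg/L × 2,240,000 L = 59,940 g cyanuric acid.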